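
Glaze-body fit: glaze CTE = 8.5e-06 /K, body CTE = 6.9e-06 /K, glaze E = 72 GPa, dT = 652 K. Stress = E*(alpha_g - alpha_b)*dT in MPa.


Stress = 72*1000*(8.5e-06 - 6.9e-06)*652 = 75.1 MPa

75.1


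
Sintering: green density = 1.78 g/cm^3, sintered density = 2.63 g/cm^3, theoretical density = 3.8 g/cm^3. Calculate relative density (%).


Relative = 2.63 / 3.8 * 100 = 69.2%

69.2


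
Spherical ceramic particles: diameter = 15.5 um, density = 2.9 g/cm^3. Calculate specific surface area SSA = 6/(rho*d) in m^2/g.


SSA = 6 / (2.9 * 15.5) = 0.133 m^2/g

0.133


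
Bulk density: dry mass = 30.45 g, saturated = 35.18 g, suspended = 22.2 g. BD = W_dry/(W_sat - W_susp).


BD = 30.45 / (35.18 - 22.2) = 30.45 / 12.98 = 2.346 g/cm^3

2.346


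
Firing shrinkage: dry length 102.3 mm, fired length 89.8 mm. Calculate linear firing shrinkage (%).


FS = (102.3 - 89.8) / 102.3 * 100 = 12.22%

12.22


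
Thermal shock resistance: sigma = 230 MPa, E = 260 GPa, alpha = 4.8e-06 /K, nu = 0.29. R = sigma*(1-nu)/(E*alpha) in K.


R = 230*(1-0.29)/(260*1000*4.8e-06) = 131 K

131


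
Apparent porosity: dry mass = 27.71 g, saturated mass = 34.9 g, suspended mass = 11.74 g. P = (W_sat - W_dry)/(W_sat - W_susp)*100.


P = (34.9 - 27.71) / (34.9 - 11.74) * 100 = 7.19 / 23.16 * 100 = 31.0%

31.0


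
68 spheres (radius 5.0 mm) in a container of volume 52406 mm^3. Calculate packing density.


V_sphere = 4/3*pi*5.0^3 = 523.5988 mm^3
Total V = 68*523.5988 = 35604.7184 mm^3
PD = 35604.7184 / 52406 = 0.679

0.679


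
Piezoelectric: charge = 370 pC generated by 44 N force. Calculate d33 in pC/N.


d33 = 370 / 44 = 8.4 pC/N

8.4


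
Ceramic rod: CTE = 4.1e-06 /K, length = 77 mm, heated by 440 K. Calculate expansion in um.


dL = 4.1e-06 * 77 * 440 * 1000 = 138.908 um

138.908


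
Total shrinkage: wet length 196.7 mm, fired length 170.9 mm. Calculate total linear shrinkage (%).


TS = (196.7 - 170.9) / 196.7 * 100 = 13.12%

13.12


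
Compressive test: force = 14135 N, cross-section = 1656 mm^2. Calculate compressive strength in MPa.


CS = 14135 / 1656 = 8.5 MPa

8.5


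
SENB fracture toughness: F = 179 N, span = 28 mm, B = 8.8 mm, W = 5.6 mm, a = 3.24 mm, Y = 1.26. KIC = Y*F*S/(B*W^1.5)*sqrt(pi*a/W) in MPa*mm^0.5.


KIC = 1.26*179*28/(8.8*5.6^1.5)*sqrt(pi*3.24/5.6) = 73.01

73.01


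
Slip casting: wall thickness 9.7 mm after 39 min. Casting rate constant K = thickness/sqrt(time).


K = 9.7 / sqrt(39) = 9.7 / 6.245 = 1.553 mm/min^0.5

1.553


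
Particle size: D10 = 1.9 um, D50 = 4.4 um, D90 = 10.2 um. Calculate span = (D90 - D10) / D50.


Span = (10.2 - 1.9) / 4.4 = 8.3 / 4.4 = 1.886

1.886


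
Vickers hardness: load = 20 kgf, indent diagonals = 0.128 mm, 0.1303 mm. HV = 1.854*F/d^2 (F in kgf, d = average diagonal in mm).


d_avg = (0.128+0.1303)/2 = 0.12915 mm
HV = 1.854*20/0.12915^2 = 2223

2223


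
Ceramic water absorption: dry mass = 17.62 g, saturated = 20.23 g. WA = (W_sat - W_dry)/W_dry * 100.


WA = (20.23 - 17.62) / 17.62 * 100 = 14.81%

14.81


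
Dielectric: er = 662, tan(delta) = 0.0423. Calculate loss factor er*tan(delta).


Loss = 662 * 0.0423 = 28.003

28.003


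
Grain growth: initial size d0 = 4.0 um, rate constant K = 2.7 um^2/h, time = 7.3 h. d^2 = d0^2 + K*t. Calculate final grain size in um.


d^2 = 4.0^2 + 2.7*7.3 = 35.71
d = sqrt(35.71) = 5.98 um

5.98


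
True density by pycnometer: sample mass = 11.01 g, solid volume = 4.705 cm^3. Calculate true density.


TD = 11.01 / 4.705 = 2.34 g/cm^3

2.34


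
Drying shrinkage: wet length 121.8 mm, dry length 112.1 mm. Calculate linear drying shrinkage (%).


DS = (121.8 - 112.1) / 121.8 * 100 = 7.96%

7.96


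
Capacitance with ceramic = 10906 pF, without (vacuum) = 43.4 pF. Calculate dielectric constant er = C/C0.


er = 10906 / 43.4 = 251.29

251.29


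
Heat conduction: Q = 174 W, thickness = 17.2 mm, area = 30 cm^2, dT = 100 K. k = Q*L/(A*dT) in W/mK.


k = 174*17.2/1000/(30/10000*100) = 9.98 W/mK

9.98


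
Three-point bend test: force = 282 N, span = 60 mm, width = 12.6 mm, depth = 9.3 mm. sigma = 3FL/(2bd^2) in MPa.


sigma = 3*282*60/(2*12.6*9.3^2) = 23.3 MPa

23.3


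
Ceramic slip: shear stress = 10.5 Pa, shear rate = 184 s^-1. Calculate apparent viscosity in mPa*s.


eta = tau/gamma * 1000 = 10.5/184 * 1000 = 57.1 mPa*s

57.1


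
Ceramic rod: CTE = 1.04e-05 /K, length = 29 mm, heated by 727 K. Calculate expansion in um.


dL = 1.04e-05 * 29 * 727 * 1000 = 219.263 um

219.263


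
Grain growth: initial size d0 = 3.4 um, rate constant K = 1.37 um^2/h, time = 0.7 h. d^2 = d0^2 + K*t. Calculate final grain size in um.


d^2 = 3.4^2 + 1.37*0.7 = 12.519
d = sqrt(12.519) = 3.54 um

3.54


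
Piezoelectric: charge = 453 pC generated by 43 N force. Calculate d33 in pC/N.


d33 = 453 / 43 = 10.5 pC/N

10.5


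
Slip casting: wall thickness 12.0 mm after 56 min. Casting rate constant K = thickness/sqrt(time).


K = 12.0 / sqrt(56) = 12.0 / 7.4833 = 1.604 mm/min^0.5

1.604


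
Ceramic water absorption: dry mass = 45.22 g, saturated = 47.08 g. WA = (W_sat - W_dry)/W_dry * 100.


WA = (47.08 - 45.22) / 45.22 * 100 = 4.11%

4.11


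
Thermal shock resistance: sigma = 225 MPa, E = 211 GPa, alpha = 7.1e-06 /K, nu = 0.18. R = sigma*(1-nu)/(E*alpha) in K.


R = 225*(1-0.18)/(211*1000*7.1e-06) = 123 K

123


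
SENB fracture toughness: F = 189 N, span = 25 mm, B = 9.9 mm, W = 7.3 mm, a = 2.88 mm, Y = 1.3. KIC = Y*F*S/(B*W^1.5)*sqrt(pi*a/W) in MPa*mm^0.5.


KIC = 1.3*189*25/(9.9*7.3^1.5)*sqrt(pi*2.88/7.3) = 35.02

35.02


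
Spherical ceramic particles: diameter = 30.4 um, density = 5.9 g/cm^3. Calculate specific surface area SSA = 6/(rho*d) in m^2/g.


SSA = 6 / (5.9 * 30.4) = 0.033 m^2/g

0.033


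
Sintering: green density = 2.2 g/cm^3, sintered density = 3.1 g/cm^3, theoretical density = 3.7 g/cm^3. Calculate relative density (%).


Relative = 3.1 / 3.7 * 100 = 83.8%

83.8


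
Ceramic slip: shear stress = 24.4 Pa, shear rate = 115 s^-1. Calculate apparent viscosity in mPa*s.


eta = tau/gamma * 1000 = 24.4/115 * 1000 = 212.2 mPa*s

212.2


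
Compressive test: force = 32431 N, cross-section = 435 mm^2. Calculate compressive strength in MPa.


CS = 32431 / 435 = 74.6 MPa

74.6


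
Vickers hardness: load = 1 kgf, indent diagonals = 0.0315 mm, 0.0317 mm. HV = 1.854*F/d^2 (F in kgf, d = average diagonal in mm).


d_avg = (0.0315+0.0317)/2 = 0.0316 mm
HV = 1.854*1/0.0316^2 = 1857

1857


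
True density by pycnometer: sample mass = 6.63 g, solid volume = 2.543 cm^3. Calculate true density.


TD = 6.63 / 2.543 = 2.607 g/cm^3

2.607


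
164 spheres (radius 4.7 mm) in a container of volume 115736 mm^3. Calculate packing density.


V_sphere = 4/3*pi*4.7^3 = 434.8928 mm^3
Total V = 164*434.8928 = 71322.4192 mm^3
PD = 71322.4192 / 115736 = 0.616

0.616


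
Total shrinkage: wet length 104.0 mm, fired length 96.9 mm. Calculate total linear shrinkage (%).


TS = (104.0 - 96.9) / 104.0 * 100 = 6.83%

6.83


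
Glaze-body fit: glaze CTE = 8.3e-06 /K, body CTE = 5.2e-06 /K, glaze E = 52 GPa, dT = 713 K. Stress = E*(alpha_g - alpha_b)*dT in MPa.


Stress = 52*1000*(8.3e-06 - 5.2e-06)*713 = 114.9 MPa

114.9


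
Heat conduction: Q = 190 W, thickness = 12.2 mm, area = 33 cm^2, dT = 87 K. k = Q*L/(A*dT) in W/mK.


k = 190*12.2/1000/(33/10000*87) = 8.07 W/mK

8.07


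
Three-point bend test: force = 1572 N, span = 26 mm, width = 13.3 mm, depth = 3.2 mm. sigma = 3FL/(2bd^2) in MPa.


sigma = 3*1572*26/(2*13.3*3.2^2) = 450.2 MPa

450.2


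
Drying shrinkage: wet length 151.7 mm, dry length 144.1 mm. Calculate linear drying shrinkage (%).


DS = (151.7 - 144.1) / 151.7 * 100 = 5.01%

5.01


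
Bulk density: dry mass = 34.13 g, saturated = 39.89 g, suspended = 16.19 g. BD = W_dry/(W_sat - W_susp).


BD = 34.13 / (39.89 - 16.19) = 34.13 / 23.7 = 1.44 g/cm^3

1.44


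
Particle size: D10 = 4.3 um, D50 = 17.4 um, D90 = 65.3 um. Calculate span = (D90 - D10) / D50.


Span = (65.3 - 4.3) / 17.4 = 61.0 / 17.4 = 3.506

3.506


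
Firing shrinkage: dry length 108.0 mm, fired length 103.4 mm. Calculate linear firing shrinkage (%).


FS = (108.0 - 103.4) / 108.0 * 100 = 4.26%

4.26


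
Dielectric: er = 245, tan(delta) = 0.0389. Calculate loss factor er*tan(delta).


Loss = 245 * 0.0389 = 9.531

9.531


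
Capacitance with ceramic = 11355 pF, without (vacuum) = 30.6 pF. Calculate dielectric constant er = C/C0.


er = 11355 / 30.6 = 371.08

371.08


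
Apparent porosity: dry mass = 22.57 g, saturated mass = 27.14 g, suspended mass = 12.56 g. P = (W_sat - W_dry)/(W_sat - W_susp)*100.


P = (27.14 - 22.57) / (27.14 - 12.56) * 100 = 4.57 / 14.58 * 100 = 31.3%

31.3


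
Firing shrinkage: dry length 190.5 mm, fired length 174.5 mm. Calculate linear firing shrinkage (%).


FS = (190.5 - 174.5) / 190.5 * 100 = 8.4%

8.4


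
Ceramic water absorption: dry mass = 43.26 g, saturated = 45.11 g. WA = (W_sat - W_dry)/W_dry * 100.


WA = (45.11 - 43.26) / 43.26 * 100 = 4.28%

4.28


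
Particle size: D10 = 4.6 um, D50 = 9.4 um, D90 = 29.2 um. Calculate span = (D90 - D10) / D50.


Span = (29.2 - 4.6) / 9.4 = 24.6 / 9.4 = 2.617

2.617


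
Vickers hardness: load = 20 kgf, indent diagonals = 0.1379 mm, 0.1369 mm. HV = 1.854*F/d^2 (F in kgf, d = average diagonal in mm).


d_avg = (0.1379+0.1369)/2 = 0.1374 mm
HV = 1.854*20/0.1374^2 = 1964

1964


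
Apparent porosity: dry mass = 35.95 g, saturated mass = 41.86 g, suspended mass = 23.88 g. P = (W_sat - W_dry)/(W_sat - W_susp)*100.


P = (41.86 - 35.95) / (41.86 - 23.88) * 100 = 5.91 / 17.98 * 100 = 32.9%

32.9


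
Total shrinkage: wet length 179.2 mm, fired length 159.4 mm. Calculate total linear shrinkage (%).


TS = (179.2 - 159.4) / 179.2 * 100 = 11.05%

11.05


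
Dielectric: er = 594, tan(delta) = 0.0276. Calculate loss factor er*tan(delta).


Loss = 594 * 0.0276 = 16.394

16.394


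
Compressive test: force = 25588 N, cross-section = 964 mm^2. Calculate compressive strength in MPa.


CS = 25588 / 964 = 26.5 MPa

26.5


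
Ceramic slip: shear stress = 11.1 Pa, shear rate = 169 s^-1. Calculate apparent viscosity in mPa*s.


eta = tau/gamma * 1000 = 11.1/169 * 1000 = 65.7 mPa*s

65.7


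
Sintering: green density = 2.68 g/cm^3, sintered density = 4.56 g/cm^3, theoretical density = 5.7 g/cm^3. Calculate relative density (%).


Relative = 4.56 / 5.7 * 100 = 80.0%

80.0


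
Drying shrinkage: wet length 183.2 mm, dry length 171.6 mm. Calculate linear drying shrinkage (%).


DS = (183.2 - 171.6) / 183.2 * 100 = 6.33%

6.33


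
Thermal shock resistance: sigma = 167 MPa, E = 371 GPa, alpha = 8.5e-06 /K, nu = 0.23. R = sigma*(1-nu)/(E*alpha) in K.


R = 167*(1-0.23)/(371*1000*8.5e-06) = 41 K

41


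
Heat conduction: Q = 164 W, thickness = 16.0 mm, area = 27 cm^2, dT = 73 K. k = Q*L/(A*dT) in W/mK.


k = 164*16.0/1000/(27/10000*73) = 13.31 W/mK

13.31


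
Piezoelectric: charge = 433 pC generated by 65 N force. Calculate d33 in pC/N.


d33 = 433 / 65 = 6.7 pC/N

6.7


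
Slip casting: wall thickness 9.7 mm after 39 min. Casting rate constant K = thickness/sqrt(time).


K = 9.7 / sqrt(39) = 9.7 / 6.245 = 1.553 mm/min^0.5

1.553


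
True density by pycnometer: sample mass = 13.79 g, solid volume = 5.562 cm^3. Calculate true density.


TD = 13.79 / 5.562 = 2.479 g/cm^3

2.479


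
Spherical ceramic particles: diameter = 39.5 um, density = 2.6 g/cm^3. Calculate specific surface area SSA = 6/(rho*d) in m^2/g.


SSA = 6 / (2.6 * 39.5) = 0.058 m^2/g

0.058


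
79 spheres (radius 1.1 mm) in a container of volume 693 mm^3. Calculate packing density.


V_sphere = 4/3*pi*1.1^3 = 5.5753 mm^3
Total V = 79*5.5753 = 440.4487 mm^3
PD = 440.4487 / 693 = 0.636

0.636


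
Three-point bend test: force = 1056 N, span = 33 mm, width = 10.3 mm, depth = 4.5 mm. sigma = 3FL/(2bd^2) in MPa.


sigma = 3*1056*33/(2*10.3*4.5^2) = 250.6 MPa

250.6


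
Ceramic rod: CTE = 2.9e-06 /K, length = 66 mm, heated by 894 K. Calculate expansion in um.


dL = 2.9e-06 * 66 * 894 * 1000 = 171.112 um

171.112


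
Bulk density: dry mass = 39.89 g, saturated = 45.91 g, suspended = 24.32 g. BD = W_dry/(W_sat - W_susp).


BD = 39.89 / (45.91 - 24.32) = 39.89 / 21.59 = 1.848 g/cm^3

1.848


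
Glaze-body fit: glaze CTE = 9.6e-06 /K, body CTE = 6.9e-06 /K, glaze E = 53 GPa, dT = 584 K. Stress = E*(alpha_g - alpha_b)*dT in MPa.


Stress = 53*1000*(9.6e-06 - 6.9e-06)*584 = 83.6 MPa

83.6


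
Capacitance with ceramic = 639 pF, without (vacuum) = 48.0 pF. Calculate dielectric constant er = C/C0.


er = 639 / 48.0 = 13.31

13.31


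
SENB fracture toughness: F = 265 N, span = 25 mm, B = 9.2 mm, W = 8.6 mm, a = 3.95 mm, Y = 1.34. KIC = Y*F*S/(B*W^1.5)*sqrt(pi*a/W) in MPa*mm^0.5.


KIC = 1.34*265*25/(9.2*8.6^1.5)*sqrt(pi*3.95/8.6) = 45.96

45.96


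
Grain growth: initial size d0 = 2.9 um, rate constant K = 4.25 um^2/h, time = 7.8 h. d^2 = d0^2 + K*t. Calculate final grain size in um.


d^2 = 2.9^2 + 4.25*7.8 = 41.56
d = sqrt(41.56) = 6.45 um

6.45


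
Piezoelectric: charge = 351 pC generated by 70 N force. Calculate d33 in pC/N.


d33 = 351 / 70 = 5.0 pC/N

5.0


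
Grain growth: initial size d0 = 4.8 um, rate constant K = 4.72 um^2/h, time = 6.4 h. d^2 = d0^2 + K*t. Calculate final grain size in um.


d^2 = 4.8^2 + 4.72*6.4 = 53.248
d = sqrt(53.248) = 7.3 um

7.3


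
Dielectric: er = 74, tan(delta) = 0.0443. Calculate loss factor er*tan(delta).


Loss = 74 * 0.0443 = 3.278

3.278


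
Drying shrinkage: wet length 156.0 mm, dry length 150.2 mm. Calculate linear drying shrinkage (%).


DS = (156.0 - 150.2) / 156.0 * 100 = 3.72%

3.72


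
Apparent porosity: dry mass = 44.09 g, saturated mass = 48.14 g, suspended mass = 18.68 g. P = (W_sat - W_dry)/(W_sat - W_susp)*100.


P = (48.14 - 44.09) / (48.14 - 18.68) * 100 = 4.05 / 29.46 * 100 = 13.7%

13.7


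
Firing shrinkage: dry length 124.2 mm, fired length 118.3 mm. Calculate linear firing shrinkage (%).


FS = (124.2 - 118.3) / 124.2 * 100 = 4.75%

4.75


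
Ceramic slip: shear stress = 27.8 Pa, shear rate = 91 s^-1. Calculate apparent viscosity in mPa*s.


eta = tau/gamma * 1000 = 27.8/91 * 1000 = 305.5 mPa*s

305.5


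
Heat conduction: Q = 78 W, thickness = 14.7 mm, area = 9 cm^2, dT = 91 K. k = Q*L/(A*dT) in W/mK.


k = 78*14.7/1000/(9/10000*91) = 14.0 W/mK

14.0


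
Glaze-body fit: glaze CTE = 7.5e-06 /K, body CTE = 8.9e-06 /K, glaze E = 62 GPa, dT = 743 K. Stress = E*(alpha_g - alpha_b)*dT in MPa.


Stress = 62*1000*(7.5e-06 - 8.9e-06)*743 = -64.5 MPa

-64.5


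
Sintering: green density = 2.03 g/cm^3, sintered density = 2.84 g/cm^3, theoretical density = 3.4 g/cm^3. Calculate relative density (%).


Relative = 2.84 / 3.4 * 100 = 83.5%

83.5


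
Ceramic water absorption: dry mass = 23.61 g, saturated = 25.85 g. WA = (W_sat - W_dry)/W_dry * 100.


WA = (25.85 - 23.61) / 23.61 * 100 = 9.49%

9.49


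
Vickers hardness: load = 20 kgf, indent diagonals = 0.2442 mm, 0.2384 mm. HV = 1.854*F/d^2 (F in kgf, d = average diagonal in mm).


d_avg = (0.2442+0.2384)/2 = 0.2413 mm
HV = 1.854*20/0.2413^2 = 637

637


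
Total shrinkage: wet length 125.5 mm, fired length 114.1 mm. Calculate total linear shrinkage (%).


TS = (125.5 - 114.1) / 125.5 * 100 = 9.08%

9.08


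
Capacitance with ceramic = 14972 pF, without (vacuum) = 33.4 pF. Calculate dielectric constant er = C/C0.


er = 14972 / 33.4 = 448.26

448.26


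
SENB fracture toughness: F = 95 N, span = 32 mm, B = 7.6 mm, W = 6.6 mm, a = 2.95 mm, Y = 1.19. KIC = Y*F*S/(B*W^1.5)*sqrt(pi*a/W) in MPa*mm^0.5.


KIC = 1.19*95*32/(7.6*6.6^1.5)*sqrt(pi*2.95/6.6) = 33.27

33.27


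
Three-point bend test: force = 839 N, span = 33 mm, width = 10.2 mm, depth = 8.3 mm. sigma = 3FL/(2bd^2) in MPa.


sigma = 3*839*33/(2*10.2*8.3^2) = 59.1 MPa

59.1


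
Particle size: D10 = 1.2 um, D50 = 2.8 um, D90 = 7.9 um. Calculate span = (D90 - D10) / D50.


Span = (7.9 - 1.2) / 2.8 = 6.7 / 2.8 = 2.393

2.393


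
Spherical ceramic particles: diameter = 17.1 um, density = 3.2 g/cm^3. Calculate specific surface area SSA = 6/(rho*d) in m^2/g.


SSA = 6 / (3.2 * 17.1) = 0.11 m^2/g

0.11


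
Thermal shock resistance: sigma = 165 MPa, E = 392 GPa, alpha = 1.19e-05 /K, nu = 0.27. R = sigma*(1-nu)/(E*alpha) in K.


R = 165*(1-0.27)/(392*1000*1.19e-05) = 26 K

26


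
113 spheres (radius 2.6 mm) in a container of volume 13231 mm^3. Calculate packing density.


V_sphere = 4/3*pi*2.6^3 = 73.6222 mm^3
Total V = 113*73.6222 = 8319.3086 mm^3
PD = 8319.3086 / 13231 = 0.629

0.629


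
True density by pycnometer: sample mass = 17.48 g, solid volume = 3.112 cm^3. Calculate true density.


TD = 17.48 / 3.112 = 5.617 g/cm^3

5.617


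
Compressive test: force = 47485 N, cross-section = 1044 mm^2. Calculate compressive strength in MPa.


CS = 47485 / 1044 = 45.5 MPa

45.5


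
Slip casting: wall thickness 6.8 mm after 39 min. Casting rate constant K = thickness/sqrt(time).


K = 6.8 / sqrt(39) = 6.8 / 6.245 = 1.089 mm/min^0.5

1.089


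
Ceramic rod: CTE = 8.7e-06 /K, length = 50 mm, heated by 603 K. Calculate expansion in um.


dL = 8.7e-06 * 50 * 603 * 1000 = 262.305 um

262.305


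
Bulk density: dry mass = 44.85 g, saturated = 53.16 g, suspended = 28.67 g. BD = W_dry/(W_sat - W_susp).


BD = 44.85 / (53.16 - 28.67) = 44.85 / 24.49 = 1.831 g/cm^3

1.831


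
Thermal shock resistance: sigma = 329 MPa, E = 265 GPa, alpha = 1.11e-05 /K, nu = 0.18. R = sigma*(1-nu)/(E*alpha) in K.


R = 329*(1-0.18)/(265*1000*1.11e-05) = 92 K

92


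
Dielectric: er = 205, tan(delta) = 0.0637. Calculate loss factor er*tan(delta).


Loss = 205 * 0.0637 = 13.059

13.059


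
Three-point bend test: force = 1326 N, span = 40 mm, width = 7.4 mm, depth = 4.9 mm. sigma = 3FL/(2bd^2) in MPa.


sigma = 3*1326*40/(2*7.4*4.9^2) = 447.8 MPa

447.8


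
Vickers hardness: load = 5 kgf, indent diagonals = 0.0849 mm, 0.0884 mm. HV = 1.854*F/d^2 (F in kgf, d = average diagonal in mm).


d_avg = (0.0849+0.0884)/2 = 0.08665 mm
HV = 1.854*5/0.08665^2 = 1235

1235


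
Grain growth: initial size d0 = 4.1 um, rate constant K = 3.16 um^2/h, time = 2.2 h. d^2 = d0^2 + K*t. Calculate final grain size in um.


d^2 = 4.1^2 + 3.16*2.2 = 23.762
d = sqrt(23.762) = 4.87 um

4.87


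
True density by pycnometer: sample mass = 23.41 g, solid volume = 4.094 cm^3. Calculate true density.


TD = 23.41 / 4.094 = 5.718 g/cm^3

5.718


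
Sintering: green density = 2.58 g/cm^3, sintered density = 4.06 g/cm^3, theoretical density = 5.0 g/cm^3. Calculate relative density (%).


Relative = 4.06 / 5.0 * 100 = 81.2%

81.2


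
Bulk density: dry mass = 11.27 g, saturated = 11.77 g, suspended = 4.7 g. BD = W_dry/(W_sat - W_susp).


BD = 11.27 / (11.77 - 4.7) = 11.27 / 7.07 = 1.594 g/cm^3

1.594


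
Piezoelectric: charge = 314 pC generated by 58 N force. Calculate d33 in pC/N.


d33 = 314 / 58 = 5.4 pC/N

5.4


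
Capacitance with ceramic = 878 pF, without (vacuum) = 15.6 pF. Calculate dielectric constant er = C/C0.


er = 878 / 15.6 = 56.28

56.28


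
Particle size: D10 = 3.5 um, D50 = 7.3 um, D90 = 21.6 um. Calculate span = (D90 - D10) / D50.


Span = (21.6 - 3.5) / 7.3 = 18.1 / 7.3 = 2.479

2.479


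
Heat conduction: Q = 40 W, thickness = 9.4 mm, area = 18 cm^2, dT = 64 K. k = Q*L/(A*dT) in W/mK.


k = 40*9.4/1000/(18/10000*64) = 3.26 W/mK

3.26


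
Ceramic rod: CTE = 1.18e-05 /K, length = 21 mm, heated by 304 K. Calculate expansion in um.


dL = 1.18e-05 * 21 * 304 * 1000 = 75.331 um

75.331


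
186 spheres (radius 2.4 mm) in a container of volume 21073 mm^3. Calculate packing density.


V_sphere = 4/3*pi*2.4^3 = 57.9058 mm^3
Total V = 186*57.9058 = 10770.4788 mm^3
PD = 10770.4788 / 21073 = 0.511

0.511


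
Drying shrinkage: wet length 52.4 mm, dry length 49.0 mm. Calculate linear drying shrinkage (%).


DS = (52.4 - 49.0) / 52.4 * 100 = 6.49%

6.49


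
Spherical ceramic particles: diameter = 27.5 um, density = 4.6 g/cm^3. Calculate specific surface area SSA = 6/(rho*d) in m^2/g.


SSA = 6 / (4.6 * 27.5) = 0.047 m^2/g

0.047


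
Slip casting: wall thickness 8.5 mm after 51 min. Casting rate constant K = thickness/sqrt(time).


K = 8.5 / sqrt(51) = 8.5 / 7.1414 = 1.19 mm/min^0.5

1.19


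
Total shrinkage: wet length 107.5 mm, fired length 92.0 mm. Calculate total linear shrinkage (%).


TS = (107.5 - 92.0) / 107.5 * 100 = 14.42%

14.42


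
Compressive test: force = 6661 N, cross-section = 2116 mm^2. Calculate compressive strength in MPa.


CS = 6661 / 2116 = 3.1 MPa

3.1


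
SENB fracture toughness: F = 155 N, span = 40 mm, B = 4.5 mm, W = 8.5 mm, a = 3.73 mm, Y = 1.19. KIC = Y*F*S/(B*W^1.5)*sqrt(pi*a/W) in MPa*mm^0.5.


KIC = 1.19*155*40/(4.5*8.5^1.5)*sqrt(pi*3.73/8.5) = 77.68

77.68


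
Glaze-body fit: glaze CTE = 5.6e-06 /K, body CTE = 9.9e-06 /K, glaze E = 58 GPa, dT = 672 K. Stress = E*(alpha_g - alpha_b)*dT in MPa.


Stress = 58*1000*(5.6e-06 - 9.9e-06)*672 = -167.6 MPa

-167.6


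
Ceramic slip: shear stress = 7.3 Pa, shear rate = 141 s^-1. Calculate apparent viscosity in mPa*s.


eta = tau/gamma * 1000 = 7.3/141 * 1000 = 51.8 mPa*s

51.8


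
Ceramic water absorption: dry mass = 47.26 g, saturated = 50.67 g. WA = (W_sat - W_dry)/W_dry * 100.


WA = (50.67 - 47.26) / 47.26 * 100 = 7.22%

7.22


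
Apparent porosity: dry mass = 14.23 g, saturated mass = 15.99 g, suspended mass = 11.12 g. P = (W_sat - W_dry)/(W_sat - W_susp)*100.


P = (15.99 - 14.23) / (15.99 - 11.12) * 100 = 1.76 / 4.87 * 100 = 36.1%

36.1


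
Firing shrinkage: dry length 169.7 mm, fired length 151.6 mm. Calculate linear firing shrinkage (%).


FS = (169.7 - 151.6) / 169.7 * 100 = 10.67%

10.67


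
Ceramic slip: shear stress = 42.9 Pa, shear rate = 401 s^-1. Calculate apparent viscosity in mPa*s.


eta = tau/gamma * 1000 = 42.9/401 * 1000 = 107.0 mPa*s

107.0


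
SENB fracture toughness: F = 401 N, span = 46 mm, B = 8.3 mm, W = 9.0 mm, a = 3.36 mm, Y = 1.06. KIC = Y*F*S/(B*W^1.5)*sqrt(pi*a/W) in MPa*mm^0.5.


KIC = 1.06*401*46/(8.3*9.0^1.5)*sqrt(pi*3.36/9.0) = 94.49

94.49


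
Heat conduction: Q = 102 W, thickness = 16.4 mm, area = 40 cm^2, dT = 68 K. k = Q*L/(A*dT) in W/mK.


k = 102*16.4/1000/(40/10000*68) = 6.15 W/mK

6.15


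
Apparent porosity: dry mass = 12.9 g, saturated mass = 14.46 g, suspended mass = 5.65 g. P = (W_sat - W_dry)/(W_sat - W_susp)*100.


P = (14.46 - 12.9) / (14.46 - 5.65) * 100 = 1.56 / 8.81 * 100 = 17.7%

17.7


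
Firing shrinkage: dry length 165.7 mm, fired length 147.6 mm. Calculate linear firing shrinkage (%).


FS = (165.7 - 147.6) / 165.7 * 100 = 10.92%

10.92


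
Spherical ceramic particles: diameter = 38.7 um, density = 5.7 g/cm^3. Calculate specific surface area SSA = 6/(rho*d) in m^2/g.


SSA = 6 / (5.7 * 38.7) = 0.027 m^2/g

0.027


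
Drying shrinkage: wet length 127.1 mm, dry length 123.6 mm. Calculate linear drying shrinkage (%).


DS = (127.1 - 123.6) / 127.1 * 100 = 2.75%

2.75


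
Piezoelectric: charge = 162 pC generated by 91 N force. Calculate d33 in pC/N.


d33 = 162 / 91 = 1.8 pC/N

1.8


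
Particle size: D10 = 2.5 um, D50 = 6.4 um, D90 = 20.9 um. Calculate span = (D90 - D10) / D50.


Span = (20.9 - 2.5) / 6.4 = 18.4 / 6.4 = 2.875

2.875


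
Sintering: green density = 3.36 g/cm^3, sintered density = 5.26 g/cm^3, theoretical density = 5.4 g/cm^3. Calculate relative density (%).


Relative = 5.26 / 5.4 * 100 = 97.4%

97.4


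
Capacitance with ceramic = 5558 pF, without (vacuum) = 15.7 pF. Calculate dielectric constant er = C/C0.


er = 5558 / 15.7 = 354.01

354.01


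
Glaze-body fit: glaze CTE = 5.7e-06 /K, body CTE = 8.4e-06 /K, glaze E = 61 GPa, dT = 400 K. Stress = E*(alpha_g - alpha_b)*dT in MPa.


Stress = 61*1000*(5.7e-06 - 8.4e-06)*400 = -65.9 MPa

-65.9


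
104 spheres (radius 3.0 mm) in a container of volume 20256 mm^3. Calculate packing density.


V_sphere = 4/3*pi*3.0^3 = 113.0973 mm^3
Total V = 104*113.0973 = 11762.1192 mm^3
PD = 11762.1192 / 20256 = 0.581

0.581


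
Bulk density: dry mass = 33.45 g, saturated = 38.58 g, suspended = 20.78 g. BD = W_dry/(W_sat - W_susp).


BD = 33.45 / (38.58 - 20.78) = 33.45 / 17.8 = 1.879 g/cm^3

1.879


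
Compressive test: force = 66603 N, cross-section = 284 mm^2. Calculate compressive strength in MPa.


CS = 66603 / 284 = 234.5 MPa

234.5


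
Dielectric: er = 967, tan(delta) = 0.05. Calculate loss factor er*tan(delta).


Loss = 967 * 0.05 = 48.35

48.35


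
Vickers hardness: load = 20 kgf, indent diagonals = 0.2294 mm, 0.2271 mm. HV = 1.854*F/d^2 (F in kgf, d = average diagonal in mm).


d_avg = (0.2294+0.2271)/2 = 0.22825 mm
HV = 1.854*20/0.22825^2 = 712

712


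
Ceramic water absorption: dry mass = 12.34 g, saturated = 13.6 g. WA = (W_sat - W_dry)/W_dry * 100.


WA = (13.6 - 12.34) / 12.34 * 100 = 10.21%

10.21


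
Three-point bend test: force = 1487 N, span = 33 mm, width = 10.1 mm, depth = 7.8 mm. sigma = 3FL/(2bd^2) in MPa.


sigma = 3*1487*33/(2*10.1*7.8^2) = 119.8 MPa

119.8


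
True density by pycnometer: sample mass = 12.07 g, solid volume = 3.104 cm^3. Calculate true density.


TD = 12.07 / 3.104 = 3.889 g/cm^3

3.889


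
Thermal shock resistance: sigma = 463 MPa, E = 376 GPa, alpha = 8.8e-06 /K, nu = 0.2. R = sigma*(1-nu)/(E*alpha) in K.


R = 463*(1-0.2)/(376*1000*8.8e-06) = 112 K

112


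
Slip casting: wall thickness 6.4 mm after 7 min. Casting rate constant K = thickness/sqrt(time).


K = 6.4 / sqrt(7) = 6.4 / 2.6458 = 2.419 mm/min^0.5

2.419


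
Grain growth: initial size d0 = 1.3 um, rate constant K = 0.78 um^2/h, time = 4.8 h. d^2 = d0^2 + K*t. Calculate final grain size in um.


d^2 = 1.3^2 + 0.78*4.8 = 5.434
d = sqrt(5.434) = 2.33 um

2.33


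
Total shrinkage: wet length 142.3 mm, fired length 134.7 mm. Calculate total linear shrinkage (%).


TS = (142.3 - 134.7) / 142.3 * 100 = 5.34%

5.34


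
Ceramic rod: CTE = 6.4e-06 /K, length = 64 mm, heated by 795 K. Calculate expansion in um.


dL = 6.4e-06 * 64 * 795 * 1000 = 325.632 um

325.632


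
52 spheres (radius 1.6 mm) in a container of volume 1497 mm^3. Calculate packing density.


V_sphere = 4/3*pi*1.6^3 = 17.1573 mm^3
Total V = 52*17.1573 = 892.1796 mm^3
PD = 892.1796 / 1497 = 0.596

0.596


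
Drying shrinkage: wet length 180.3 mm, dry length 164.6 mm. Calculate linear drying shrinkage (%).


DS = (180.3 - 164.6) / 180.3 * 100 = 8.71%

8.71


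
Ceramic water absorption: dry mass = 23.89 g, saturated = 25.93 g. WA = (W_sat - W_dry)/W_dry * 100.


WA = (25.93 - 23.89) / 23.89 * 100 = 8.54%

8.54


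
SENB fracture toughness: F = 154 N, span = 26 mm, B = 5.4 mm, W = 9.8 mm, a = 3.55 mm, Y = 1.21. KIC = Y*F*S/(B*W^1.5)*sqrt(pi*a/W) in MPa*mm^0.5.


KIC = 1.21*154*26/(5.4*9.8^1.5)*sqrt(pi*3.55/9.8) = 31.2

31.2


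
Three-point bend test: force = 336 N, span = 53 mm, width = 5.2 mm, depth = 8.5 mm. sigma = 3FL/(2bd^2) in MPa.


sigma = 3*336*53/(2*5.2*8.5^2) = 71.1 MPa

71.1


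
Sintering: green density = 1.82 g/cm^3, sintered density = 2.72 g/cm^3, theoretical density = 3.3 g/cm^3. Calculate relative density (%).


Relative = 2.72 / 3.3 * 100 = 82.4%

82.4


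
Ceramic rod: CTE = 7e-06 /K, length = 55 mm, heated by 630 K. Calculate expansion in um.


dL = 7e-06 * 55 * 630 * 1000 = 242.55 um

242.55


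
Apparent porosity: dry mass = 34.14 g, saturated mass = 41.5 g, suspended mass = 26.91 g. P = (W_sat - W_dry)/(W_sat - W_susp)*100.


P = (41.5 - 34.14) / (41.5 - 26.91) * 100 = 7.36 / 14.59 * 100 = 50.4%

50.4


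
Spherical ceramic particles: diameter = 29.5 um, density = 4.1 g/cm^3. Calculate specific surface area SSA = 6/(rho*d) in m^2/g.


SSA = 6 / (4.1 * 29.5) = 0.05 m^2/g

0.05


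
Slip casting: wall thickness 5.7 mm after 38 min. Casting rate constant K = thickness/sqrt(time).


K = 5.7 / sqrt(38) = 5.7 / 6.1644 = 0.925 mm/min^0.5

0.925


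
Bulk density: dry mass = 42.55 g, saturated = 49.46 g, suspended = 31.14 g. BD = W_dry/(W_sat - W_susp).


BD = 42.55 / (49.46 - 31.14) = 42.55 / 18.32 = 2.323 g/cm^3

2.323


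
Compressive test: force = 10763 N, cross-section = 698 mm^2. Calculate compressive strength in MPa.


CS = 10763 / 698 = 15.4 MPa

15.4


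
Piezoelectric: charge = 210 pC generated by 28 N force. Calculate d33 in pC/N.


d33 = 210 / 28 = 7.5 pC/N

7.5


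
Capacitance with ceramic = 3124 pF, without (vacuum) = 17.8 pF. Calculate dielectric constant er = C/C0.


er = 3124 / 17.8 = 175.51

175.51


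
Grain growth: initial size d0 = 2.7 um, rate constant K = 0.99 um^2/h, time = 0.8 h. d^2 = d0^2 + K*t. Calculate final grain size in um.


d^2 = 2.7^2 + 0.99*0.8 = 8.082
d = sqrt(8.082) = 2.84 um

2.84


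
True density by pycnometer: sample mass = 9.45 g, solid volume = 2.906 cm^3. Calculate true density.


TD = 9.45 / 2.906 = 3.252 g/cm^3

3.252


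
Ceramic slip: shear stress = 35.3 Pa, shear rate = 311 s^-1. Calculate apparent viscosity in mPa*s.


eta = tau/gamma * 1000 = 35.3/311 * 1000 = 113.5 mPa*s

113.5


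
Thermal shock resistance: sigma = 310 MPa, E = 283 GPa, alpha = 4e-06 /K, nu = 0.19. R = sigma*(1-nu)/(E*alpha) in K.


R = 310*(1-0.19)/(283*1000*4e-06) = 222 K

222


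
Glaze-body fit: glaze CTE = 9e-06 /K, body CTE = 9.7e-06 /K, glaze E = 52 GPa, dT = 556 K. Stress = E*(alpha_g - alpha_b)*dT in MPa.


Stress = 52*1000*(9e-06 - 9.7e-06)*556 = -20.2 MPa

-20.2


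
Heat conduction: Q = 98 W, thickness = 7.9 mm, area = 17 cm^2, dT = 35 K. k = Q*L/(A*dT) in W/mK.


k = 98*7.9/1000/(17/10000*35) = 13.01 W/mK

13.01


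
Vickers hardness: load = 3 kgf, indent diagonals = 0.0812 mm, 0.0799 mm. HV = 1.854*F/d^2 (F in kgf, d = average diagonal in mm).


d_avg = (0.0812+0.0799)/2 = 0.08055 mm
HV = 1.854*3/0.08055^2 = 857

857


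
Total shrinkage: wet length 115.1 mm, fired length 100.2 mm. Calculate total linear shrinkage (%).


TS = (115.1 - 100.2) / 115.1 * 100 = 12.95%

12.95


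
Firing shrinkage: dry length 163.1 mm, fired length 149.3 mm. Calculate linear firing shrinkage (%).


FS = (163.1 - 149.3) / 163.1 * 100 = 8.46%

8.46


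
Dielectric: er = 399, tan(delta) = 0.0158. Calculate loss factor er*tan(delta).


Loss = 399 * 0.0158 = 6.304

6.304


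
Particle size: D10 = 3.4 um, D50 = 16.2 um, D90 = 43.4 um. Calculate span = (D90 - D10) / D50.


Span = (43.4 - 3.4) / 16.2 = 40.0 / 16.2 = 2.469

2.469


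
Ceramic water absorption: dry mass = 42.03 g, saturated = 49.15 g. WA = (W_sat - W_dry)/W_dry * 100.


WA = (49.15 - 42.03) / 42.03 * 100 = 16.94%

16.94


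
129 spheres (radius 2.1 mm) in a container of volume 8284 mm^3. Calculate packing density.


V_sphere = 4/3*pi*2.1^3 = 38.7924 mm^3
Total V = 129*38.7924 = 5004.2196 mm^3
PD = 5004.2196 / 8284 = 0.604

0.604


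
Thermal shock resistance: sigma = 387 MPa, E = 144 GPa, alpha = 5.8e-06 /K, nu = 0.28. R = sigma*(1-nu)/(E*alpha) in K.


R = 387*(1-0.28)/(144*1000*5.8e-06) = 334 K

334


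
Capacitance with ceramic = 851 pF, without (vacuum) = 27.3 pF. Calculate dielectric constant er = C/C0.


er = 851 / 27.3 = 31.17

31.17


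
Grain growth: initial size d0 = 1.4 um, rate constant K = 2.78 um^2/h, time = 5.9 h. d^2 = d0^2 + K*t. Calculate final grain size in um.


d^2 = 1.4^2 + 2.78*5.9 = 18.362
d = sqrt(18.362) = 4.29 um

4.29


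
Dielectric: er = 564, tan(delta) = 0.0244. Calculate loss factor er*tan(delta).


Loss = 564 * 0.0244 = 13.762

13.762


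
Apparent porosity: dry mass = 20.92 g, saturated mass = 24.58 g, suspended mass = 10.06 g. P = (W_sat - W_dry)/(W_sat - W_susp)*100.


P = (24.58 - 20.92) / (24.58 - 10.06) * 100 = 3.66 / 14.52 * 100 = 25.2%

25.2


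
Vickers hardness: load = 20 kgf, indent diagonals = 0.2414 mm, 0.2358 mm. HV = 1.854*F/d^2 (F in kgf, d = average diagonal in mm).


d_avg = (0.2414+0.2358)/2 = 0.2386 mm
HV = 1.854*20/0.2386^2 = 651

651


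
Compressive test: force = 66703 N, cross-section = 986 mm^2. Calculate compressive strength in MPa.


CS = 66703 / 986 = 67.7 MPa

67.7


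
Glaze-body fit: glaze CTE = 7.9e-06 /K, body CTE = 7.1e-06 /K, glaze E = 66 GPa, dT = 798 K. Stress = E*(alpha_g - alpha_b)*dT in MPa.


Stress = 66*1000*(7.9e-06 - 7.1e-06)*798 = 42.1 MPa

42.1


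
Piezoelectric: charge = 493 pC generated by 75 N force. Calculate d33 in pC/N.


d33 = 493 / 75 = 6.6 pC/N

6.6


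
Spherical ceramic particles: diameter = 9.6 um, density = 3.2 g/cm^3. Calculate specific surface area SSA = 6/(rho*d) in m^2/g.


SSA = 6 / (3.2 * 9.6) = 0.195 m^2/g

0.195


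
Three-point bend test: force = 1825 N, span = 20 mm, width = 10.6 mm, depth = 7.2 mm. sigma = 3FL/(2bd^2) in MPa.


sigma = 3*1825*20/(2*10.6*7.2^2) = 99.6 MPa

99.6


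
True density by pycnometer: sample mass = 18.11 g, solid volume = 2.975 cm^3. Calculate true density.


TD = 18.11 / 2.975 = 6.087 g/cm^3

6.087


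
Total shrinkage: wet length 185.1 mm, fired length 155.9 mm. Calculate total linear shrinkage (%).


TS = (185.1 - 155.9) / 185.1 * 100 = 15.78%

15.78


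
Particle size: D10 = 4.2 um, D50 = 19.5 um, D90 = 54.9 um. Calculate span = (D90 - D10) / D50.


Span = (54.9 - 4.2) / 19.5 = 50.7 / 19.5 = 2.6

2.6


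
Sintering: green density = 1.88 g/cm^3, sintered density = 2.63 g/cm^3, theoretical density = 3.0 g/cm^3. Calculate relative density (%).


Relative = 2.63 / 3.0 * 100 = 87.7%

87.7


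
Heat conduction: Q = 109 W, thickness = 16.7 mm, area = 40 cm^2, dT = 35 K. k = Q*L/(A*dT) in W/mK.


k = 109*16.7/1000/(40/10000*35) = 13.0 W/mK

13.0


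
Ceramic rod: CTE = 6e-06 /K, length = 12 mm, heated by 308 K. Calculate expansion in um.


dL = 6e-06 * 12 * 308 * 1000 = 22.176 um

22.176


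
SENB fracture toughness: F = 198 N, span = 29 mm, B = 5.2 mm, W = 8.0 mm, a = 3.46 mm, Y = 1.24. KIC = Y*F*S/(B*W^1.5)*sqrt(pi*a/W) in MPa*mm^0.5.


KIC = 1.24*198*29/(5.2*8.0^1.5)*sqrt(pi*3.46/8.0) = 70.54

70.54


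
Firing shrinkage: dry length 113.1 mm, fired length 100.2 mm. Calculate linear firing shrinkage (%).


FS = (113.1 - 100.2) / 113.1 * 100 = 11.41%

11.41


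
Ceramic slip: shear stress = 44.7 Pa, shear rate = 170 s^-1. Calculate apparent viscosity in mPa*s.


eta = tau/gamma * 1000 = 44.7/170 * 1000 = 262.9 mPa*s

262.9


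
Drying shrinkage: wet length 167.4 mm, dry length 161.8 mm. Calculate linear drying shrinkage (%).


DS = (167.4 - 161.8) / 167.4 * 100 = 3.35%

3.35


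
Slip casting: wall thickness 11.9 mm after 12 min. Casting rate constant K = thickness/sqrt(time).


K = 11.9 / sqrt(12) = 11.9 / 3.4641 = 3.435 mm/min^0.5

3.435


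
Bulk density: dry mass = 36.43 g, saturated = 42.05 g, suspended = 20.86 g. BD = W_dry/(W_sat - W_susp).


BD = 36.43 / (42.05 - 20.86) = 36.43 / 21.19 = 1.719 g/cm^3

1.719


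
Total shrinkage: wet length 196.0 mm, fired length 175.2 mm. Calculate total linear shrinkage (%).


TS = (196.0 - 175.2) / 196.0 * 100 = 10.61%

10.61


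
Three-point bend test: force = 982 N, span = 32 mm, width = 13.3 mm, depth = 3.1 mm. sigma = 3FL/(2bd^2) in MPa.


sigma = 3*982*32/(2*13.3*3.1^2) = 368.8 MPa

368.8


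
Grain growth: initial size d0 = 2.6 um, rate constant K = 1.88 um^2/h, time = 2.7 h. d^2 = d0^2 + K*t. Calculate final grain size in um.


d^2 = 2.6^2 + 1.88*2.7 = 11.836
d = sqrt(11.836) = 3.44 um

3.44


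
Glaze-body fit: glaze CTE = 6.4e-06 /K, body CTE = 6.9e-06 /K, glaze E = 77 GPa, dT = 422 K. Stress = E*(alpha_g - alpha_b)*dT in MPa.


Stress = 77*1000*(6.4e-06 - 6.9e-06)*422 = -16.2 MPa

-16.2


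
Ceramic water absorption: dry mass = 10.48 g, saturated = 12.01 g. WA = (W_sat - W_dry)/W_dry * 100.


WA = (12.01 - 10.48) / 10.48 * 100 = 14.6%

14.6


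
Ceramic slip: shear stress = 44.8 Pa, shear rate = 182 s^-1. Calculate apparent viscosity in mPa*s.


eta = tau/gamma * 1000 = 44.8/182 * 1000 = 246.2 mPa*s

246.2


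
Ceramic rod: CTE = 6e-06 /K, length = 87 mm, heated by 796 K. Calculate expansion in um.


dL = 6e-06 * 87 * 796 * 1000 = 415.512 um

415.512


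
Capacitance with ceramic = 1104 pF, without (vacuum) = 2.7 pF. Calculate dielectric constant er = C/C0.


er = 1104 / 2.7 = 408.89

408.89


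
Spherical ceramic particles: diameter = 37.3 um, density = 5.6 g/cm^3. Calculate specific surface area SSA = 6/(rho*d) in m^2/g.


SSA = 6 / (5.6 * 37.3) = 0.029 m^2/g

0.029


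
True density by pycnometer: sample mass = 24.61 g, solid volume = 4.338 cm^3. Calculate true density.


TD = 24.61 / 4.338 = 5.673 g/cm^3

5.673


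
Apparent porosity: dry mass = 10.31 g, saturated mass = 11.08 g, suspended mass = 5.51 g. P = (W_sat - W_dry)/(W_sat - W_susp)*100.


P = (11.08 - 10.31) / (11.08 - 5.51) * 100 = 0.77 / 5.57 * 100 = 13.8%

13.8


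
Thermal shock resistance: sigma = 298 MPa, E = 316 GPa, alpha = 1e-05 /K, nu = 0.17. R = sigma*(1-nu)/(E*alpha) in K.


R = 298*(1-0.17)/(316*1000*1e-05) = 78 K

78


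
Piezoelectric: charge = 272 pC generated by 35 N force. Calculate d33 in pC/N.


d33 = 272 / 35 = 7.8 pC/N

7.8


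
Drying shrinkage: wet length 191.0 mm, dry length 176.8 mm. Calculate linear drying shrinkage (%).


DS = (191.0 - 176.8) / 191.0 * 100 = 7.43%

7.43


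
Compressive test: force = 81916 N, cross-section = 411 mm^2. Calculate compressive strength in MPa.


CS = 81916 / 411 = 199.3 MPa

199.3


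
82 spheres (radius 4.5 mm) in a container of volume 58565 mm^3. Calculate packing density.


V_sphere = 4/3*pi*4.5^3 = 381.7035 mm^3
Total V = 82*381.7035 = 31299.687 mm^3
PD = 31299.687 / 58565 = 0.534

0.534


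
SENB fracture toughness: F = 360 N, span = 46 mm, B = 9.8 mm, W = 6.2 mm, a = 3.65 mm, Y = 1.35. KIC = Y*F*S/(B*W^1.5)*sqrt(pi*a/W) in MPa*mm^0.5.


KIC = 1.35*360*46/(9.8*6.2^1.5)*sqrt(pi*3.65/6.2) = 200.96

200.96


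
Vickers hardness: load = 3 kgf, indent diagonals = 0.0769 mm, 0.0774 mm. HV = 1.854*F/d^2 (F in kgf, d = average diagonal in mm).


d_avg = (0.0769+0.0774)/2 = 0.07715 mm
HV = 1.854*3/0.07715^2 = 934

934


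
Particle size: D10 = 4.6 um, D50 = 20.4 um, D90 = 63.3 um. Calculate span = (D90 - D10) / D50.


Span = (63.3 - 4.6) / 20.4 = 58.7 / 20.4 = 2.877

2.877


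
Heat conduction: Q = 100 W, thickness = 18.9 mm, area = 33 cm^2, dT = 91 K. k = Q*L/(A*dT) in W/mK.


k = 100*18.9/1000/(33/10000*91) = 6.29 W/mK

6.29


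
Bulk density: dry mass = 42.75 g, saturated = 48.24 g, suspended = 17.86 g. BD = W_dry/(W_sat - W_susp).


BD = 42.75 / (48.24 - 17.86) = 42.75 / 30.38 = 1.407 g/cm^3

1.407


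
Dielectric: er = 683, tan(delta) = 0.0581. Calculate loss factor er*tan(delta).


Loss = 683 * 0.0581 = 39.682

39.682


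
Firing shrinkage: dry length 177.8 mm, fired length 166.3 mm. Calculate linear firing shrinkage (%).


FS = (177.8 - 166.3) / 177.8 * 100 = 6.47%

6.47


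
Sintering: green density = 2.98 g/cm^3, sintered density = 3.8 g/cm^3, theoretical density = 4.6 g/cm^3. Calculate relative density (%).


Relative = 3.8 / 4.6 * 100 = 82.6%

82.6
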